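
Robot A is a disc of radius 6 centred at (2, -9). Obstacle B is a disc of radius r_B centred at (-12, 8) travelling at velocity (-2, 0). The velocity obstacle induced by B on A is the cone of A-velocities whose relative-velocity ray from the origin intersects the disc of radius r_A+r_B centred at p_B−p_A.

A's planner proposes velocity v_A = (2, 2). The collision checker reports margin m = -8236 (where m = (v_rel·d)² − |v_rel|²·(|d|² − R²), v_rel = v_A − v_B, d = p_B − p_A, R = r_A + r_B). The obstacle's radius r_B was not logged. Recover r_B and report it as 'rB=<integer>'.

m = -8236
d = (-14, 17);  v_rel = (4, 2),  |v_rel|² = 20
v_rel×d = (4)·(17) − (2)·(-14) = 96
since m = R²·20 − 96²:  R² = (9216 + -8236) / 20 = 49
R = √49 = 7  ⇒  r_B = 7 − 6 = 1

rB=1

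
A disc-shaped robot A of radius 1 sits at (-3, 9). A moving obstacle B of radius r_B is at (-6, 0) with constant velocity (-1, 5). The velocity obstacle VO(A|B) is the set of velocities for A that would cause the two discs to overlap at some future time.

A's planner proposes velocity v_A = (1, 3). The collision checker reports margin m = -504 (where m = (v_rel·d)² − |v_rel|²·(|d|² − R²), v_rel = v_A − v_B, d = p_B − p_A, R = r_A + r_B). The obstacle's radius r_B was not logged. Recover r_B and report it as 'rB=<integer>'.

m = -504
d = (-3, -9);  v_rel = (2, -2),  |v_rel|² = 8
v_rel×d = (2)·(-9) − (-2)·(-3) = -24
since m = R²·8 − (-24)²:  R² = (576 + -504) / 8 = 9
R = √9 = 3  ⇒  r_B = 3 − 1 = 2

rB=2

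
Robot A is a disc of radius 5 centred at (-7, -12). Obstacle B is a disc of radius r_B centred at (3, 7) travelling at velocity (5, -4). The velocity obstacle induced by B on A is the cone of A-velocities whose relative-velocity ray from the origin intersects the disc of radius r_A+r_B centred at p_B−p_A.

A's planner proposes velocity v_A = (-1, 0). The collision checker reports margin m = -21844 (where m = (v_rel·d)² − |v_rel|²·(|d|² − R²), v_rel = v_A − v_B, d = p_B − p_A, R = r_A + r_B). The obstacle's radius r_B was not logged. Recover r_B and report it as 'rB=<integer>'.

m = -21844
d = (10, 19);  v_rel = (-6, 4),  |v_rel|² = 52
v_rel×d = (-6)·(19) − (4)·(10) = -154
since m = R²·52 − (-154)²:  R² = (23716 + -21844) / 52 = 36
R = √36 = 6  ⇒  r_B = 6 − 5 = 1

rB=1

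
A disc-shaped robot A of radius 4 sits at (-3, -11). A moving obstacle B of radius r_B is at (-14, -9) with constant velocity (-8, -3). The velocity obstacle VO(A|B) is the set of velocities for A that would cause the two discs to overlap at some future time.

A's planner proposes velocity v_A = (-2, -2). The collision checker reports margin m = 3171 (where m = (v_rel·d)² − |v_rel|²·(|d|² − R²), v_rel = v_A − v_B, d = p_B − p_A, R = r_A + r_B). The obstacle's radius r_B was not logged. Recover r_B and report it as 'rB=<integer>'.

m = 3171
d = (-11, 2);  v_rel = (6, 1),  |v_rel|² = 37
v_rel×d = (6)·(2) − (1)·(-11) = 23
since m = R²·37 − 23²:  R² = (529 + 3171) / 37 = 100
R = √100 = 10  ⇒  r_B = 10 − 4 = 6

rB=6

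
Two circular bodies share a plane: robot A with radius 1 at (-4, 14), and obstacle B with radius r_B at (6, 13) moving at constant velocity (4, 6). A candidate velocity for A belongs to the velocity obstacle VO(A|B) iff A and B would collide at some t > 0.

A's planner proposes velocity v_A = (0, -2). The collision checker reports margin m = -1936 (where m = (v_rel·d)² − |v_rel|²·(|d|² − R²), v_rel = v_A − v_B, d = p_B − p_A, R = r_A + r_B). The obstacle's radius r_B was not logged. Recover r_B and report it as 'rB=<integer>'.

m = -1936
d = (10, -1);  v_rel = (-4, -8),  |v_rel|² = 80
v_rel×d = (-4)·(-1) − (-8)·(10) = 84
since m = R²·80 − 84²:  R² = (7056 + -1936) / 80 = 64
R = √64 = 8  ⇒  r_B = 8 − 1 = 7

rB=7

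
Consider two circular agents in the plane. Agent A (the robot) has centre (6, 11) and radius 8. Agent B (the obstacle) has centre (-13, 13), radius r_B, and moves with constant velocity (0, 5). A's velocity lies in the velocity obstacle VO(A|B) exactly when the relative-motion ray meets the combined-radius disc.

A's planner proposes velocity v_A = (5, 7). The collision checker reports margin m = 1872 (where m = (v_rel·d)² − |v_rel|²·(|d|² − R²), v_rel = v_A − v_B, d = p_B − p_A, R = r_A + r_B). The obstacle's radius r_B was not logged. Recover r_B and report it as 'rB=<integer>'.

m = 1872
d = (-19, 2);  v_rel = (5, 2),  |v_rel|² = 29
v_rel×d = (5)·(2) − (2)·(-19) = 48
since m = R²·29 − 48²:  R² = (2304 + 1872) / 29 = 144
R = √144 = 12  ⇒  r_B = 12 − 8 = 4

rB=4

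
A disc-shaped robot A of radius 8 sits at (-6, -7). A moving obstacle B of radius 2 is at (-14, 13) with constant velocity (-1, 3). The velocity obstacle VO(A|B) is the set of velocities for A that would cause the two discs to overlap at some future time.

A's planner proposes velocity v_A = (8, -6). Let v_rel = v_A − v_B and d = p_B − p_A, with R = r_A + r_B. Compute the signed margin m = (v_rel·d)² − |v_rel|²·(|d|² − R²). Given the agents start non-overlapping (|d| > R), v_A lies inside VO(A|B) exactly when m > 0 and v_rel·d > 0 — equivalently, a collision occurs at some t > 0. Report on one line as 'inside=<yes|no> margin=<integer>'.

d = (-8, 20),  |d|² = 464;  R = 8+2 = 10,  c = 464−10² = 364
v_rel = (9, -9),  |v_rel|² = 162;  v_rel·d = (9)·(-8) + (-9)·(20) = -252
162·t² + 504·t + 364 = 0  ⇒  m = (-252)² − 162·364 = 4536
m = 4536 > 0,  v_rel·d = -252 < 0  ⇒  outside

inside=no margin=4536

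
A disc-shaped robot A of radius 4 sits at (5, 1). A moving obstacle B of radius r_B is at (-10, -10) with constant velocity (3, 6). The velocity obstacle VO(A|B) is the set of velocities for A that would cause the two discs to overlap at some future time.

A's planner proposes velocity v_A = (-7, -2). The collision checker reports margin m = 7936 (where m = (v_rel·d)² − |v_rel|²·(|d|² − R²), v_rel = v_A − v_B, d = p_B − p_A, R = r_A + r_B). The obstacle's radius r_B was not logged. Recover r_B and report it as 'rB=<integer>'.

m = 7936
d = (-15, -11);  v_rel = (-10, -8),  |v_rel|² = 164
v_rel×d = (-10)·(-11) − (-8)·(-15) = -10
since m = R²·164 − (-10)²:  R² = (100 + 7936) / 164 = 49
R = √49 = 7  ⇒  r_B = 7 − 4 = 3

rB=3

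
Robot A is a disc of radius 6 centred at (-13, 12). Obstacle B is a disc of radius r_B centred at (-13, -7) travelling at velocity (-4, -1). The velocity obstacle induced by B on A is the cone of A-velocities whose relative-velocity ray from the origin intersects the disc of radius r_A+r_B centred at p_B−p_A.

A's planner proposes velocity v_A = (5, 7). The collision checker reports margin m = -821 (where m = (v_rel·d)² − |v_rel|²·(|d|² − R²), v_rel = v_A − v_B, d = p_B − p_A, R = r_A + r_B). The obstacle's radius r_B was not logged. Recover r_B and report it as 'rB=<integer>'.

m = -821
d = (0, -19);  v_rel = (9, 8),  |v_rel|² = 145
v_rel×d = (9)·(-19) − (8)·(0) = -171
since m = R²·145 − (-171)²:  R² = (29241 + -821) / 145 = 196
R = √196 = 14  ⇒  r_B = 14 − 6 = 8

rB=8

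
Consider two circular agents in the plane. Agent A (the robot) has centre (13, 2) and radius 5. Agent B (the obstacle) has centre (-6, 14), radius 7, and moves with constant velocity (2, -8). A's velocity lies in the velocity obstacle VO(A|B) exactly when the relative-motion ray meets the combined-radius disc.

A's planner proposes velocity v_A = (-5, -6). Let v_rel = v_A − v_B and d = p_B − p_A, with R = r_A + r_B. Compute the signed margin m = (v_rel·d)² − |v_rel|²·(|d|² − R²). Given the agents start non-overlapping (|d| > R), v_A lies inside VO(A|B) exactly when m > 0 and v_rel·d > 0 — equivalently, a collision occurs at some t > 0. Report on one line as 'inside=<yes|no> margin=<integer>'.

d = (-19, 12),  |d|² = 505;  R = 5+7 = 12,  c = 505−12² = 361
v_rel = (-7, 2),  |v_rel|² = 53;  v_rel·d = (-7)·(-19) + (2)·(12) = 157
53·t² − 314·t + 361 = 0  ⇒  m = 157² − 53·361 = 5516
m = 5516 > 0,  v_rel·d = 157 > 0  ⇒  inside

inside=yes margin=5516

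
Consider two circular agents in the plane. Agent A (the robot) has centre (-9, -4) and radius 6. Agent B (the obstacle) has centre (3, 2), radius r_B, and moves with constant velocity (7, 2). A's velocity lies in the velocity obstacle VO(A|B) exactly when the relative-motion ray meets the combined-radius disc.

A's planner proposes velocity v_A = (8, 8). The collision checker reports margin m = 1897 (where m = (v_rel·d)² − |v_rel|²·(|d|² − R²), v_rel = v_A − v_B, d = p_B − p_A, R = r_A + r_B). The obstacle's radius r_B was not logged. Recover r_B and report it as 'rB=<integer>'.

m = 1897
d = (12, 6);  v_rel = (1, 6),  |v_rel|² = 37
v_rel×d = (1)·(6) − (6)·(12) = -66
since m = R²·37 − (-66)²:  R² = (4356 + 1897) / 37 = 169
R = √169 = 13  ⇒  r_B = 13 − 6 = 7

rB=7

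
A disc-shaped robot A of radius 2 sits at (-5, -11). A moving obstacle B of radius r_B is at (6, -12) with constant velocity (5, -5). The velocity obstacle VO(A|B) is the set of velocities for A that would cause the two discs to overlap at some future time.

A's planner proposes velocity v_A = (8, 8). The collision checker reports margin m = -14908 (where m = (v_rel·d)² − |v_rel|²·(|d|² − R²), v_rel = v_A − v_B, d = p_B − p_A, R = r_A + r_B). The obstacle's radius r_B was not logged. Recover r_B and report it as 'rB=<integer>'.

m = -14908
d = (11, -1);  v_rel = (3, 13),  |v_rel|² = 178
v_rel×d = (3)·(-1) − (13)·(11) = -146
since m = R²·178 − (-146)²:  R² = (21316 + -14908) / 178 = 36
R = √36 = 6  ⇒  r_B = 6 − 2 = 4

rB=4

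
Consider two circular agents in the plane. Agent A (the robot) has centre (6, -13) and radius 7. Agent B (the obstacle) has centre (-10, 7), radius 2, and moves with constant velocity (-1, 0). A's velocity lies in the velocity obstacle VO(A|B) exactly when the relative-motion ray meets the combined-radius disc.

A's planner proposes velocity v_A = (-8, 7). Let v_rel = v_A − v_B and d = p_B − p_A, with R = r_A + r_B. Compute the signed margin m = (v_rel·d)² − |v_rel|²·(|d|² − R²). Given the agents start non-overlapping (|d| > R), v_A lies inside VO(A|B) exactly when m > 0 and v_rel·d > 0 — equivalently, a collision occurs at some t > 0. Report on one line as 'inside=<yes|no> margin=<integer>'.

d = (-16, 20),  |d|² = 656;  R = 7+2 = 9,  c = 656−9² = 575
v_rel = (-7, 7),  |v_rel|² = 98;  v_rel·d = (-7)·(-16) + (7)·(20) = 252
98·t² − 504·t + 575 = 0  ⇒  m = 252² − 98·575 = 7154
m = 7154 > 0,  v_rel·d = 252 > 0  ⇒  inside

inside=yes margin=7154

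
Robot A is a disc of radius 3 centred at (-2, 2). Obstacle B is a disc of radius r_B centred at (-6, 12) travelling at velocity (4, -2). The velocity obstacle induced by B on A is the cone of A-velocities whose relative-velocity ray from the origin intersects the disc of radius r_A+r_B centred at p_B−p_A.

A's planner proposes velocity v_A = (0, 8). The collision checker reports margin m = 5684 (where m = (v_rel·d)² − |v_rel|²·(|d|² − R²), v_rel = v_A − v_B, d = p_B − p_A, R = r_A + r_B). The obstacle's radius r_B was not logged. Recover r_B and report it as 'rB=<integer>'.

m = 5684
d = (-4, 10);  v_rel = (-4, 10),  |v_rel|² = 116
v_rel×d = (-4)·(10) − (10)·(-4) = 0
since m = R²·116 − 0²:  R² = (0 + 5684) / 116 = 49
R = √49 = 7  ⇒  r_B = 7 − 3 = 4

rB=4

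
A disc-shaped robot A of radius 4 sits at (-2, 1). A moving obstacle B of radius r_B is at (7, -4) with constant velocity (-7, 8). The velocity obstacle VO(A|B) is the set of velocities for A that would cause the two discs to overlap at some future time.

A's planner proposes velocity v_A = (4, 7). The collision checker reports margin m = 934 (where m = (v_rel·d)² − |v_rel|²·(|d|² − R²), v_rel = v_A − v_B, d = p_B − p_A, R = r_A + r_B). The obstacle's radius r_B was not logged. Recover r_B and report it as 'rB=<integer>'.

m = 934
d = (9, -5);  v_rel = (11, -1),  |v_rel|² = 122
v_rel×d = (11)·(-5) − (-1)·(9) = -46
since m = R²·122 − (-46)²:  R² = (2116 + 934) / 122 = 25
R = √25 = 5  ⇒  r_B = 5 − 4 = 1

rB=1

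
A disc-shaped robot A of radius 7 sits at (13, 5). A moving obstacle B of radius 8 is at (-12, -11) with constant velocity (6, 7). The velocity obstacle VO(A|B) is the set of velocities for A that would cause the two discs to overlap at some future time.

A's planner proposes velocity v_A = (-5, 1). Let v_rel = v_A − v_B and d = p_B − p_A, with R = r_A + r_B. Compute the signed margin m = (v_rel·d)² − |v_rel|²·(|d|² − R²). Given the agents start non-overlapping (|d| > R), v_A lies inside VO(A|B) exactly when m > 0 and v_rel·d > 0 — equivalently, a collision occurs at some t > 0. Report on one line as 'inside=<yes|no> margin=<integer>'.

d = (-25, -16),  |d|² = 881;  R = 7+8 = 15,  c = 881−15² = 656
v_rel = (-11, -6),  |v_rel|² = 157;  v_rel·d = (-11)·(-25) + (-6)·(-16) = 371
157·t² − 742·t + 656 = 0  ⇒  m = 371² − 157·656 = 34649
m = 34649 > 0,  v_rel·d = 371 > 0  ⇒  inside

inside=yes margin=34649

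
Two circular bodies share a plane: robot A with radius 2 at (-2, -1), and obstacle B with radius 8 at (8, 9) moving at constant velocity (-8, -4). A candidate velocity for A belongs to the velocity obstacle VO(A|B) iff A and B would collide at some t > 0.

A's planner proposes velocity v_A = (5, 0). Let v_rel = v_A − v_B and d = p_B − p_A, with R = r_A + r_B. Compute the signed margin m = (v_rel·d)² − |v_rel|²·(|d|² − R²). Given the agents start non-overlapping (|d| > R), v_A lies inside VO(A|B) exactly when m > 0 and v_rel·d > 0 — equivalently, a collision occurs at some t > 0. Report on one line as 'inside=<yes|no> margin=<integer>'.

d = (10, 10),  |d|² = 200;  R = 2+8 = 10,  c = 200−10² = 100
v_rel = (13, 4),  |v_rel|² = 185;  v_rel·d = (13)·(10) + (4)·(10) = 170
185·t² − 340·t + 100 = 0  ⇒  m = 170² − 185·100 = 10400
m = 10400 > 0,  v_rel·d = 170 > 0  ⇒  inside

inside=yes margin=10400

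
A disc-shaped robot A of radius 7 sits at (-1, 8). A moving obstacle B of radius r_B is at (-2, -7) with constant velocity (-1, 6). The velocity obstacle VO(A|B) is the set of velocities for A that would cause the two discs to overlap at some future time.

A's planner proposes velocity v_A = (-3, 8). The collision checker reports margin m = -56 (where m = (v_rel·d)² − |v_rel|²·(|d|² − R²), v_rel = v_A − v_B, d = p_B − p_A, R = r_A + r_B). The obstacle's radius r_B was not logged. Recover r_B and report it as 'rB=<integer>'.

m = -56
d = (-1, -15);  v_rel = (-2, 2),  |v_rel|² = 8
v_rel×d = (-2)·(-15) − (2)·(-1) = 32
since m = R²·8 − 32²:  R² = (1024 + -56) / 8 = 121
R = √121 = 11  ⇒  r_B = 11 − 7 = 4

rB=4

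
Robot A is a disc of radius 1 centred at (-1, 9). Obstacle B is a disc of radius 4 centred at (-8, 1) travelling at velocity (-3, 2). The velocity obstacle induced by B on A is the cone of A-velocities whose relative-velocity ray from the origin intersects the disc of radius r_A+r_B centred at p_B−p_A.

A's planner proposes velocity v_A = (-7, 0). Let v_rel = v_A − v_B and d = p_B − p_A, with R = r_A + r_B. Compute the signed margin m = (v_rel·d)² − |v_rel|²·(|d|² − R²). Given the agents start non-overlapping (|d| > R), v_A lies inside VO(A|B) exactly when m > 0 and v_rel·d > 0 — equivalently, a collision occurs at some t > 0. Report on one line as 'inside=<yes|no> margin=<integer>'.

d = (-7, -8),  |d|² = 113;  R = 1+4 = 5,  c = 113−5² = 88
v_rel = (-4, -2),  |v_rel|² = 20;  v_rel·d = (-4)·(-7) + (-2)·(-8) = 44
20·t² − 88·t + 88 = 0  ⇒  m = 44² − 20·88 = 176
m = 176 > 0,  v_rel·d = 44 > 0  ⇒  inside

inside=yes margin=176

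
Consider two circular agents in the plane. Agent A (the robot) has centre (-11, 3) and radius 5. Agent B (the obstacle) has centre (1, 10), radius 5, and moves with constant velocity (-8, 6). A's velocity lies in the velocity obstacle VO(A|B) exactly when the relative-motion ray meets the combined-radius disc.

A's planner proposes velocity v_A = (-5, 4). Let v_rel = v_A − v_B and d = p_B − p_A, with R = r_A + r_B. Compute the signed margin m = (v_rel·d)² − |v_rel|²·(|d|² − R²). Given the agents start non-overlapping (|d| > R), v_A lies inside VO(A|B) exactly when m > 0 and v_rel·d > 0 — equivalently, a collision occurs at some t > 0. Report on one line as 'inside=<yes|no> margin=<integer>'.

d = (12, 7),  |d|² = 193;  R = 5+5 = 10,  c = 193−10² = 93
v_rel = (3, -2),  |v_rel|² = 13;  v_rel·d = (3)·(12) + (-2)·(7) = 22
13·t² − 44·t + 93 = 0  ⇒  m = 22² − 13·93 = -725
m = -725 < 0,  v_rel·d = 22 > 0  ⇒  outside

inside=no margin=-725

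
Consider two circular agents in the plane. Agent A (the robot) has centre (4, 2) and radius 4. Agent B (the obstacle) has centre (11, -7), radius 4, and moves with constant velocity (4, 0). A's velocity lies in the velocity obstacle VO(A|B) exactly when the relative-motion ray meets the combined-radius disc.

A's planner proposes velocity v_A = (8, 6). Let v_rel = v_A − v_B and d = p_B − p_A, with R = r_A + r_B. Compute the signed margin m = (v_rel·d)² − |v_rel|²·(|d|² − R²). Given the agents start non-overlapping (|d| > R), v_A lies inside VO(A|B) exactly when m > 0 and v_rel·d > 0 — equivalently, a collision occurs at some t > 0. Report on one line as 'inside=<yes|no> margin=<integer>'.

d = (7, -9),  |d|² = 130;  R = 4+4 = 8,  c = 130−8² = 66
v_rel = (4, 6),  |v_rel|² = 52;  v_rel·d = (4)·(7) + (6)·(-9) = -26
52·t² + 52·t + 66 = 0  ⇒  m = (-26)² − 52·66 = -2756
m = -2756 < 0,  v_rel·d = -26 < 0  ⇒  outside

inside=no margin=-2756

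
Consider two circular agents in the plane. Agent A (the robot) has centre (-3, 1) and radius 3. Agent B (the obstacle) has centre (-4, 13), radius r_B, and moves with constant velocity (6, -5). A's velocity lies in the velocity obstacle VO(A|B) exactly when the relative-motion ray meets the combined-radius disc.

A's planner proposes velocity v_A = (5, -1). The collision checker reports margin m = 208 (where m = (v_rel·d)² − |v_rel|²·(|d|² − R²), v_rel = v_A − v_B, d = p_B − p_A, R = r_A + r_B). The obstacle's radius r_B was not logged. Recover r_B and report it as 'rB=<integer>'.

m = 208
d = (-1, 12);  v_rel = (-1, 4),  |v_rel|² = 17
v_rel×d = (-1)·(12) − (4)·(-1) = -8
since m = R²·17 − (-8)²:  R² = (64 + 208) / 17 = 16
R = √16 = 4  ⇒  r_B = 4 − 3 = 1

rB=1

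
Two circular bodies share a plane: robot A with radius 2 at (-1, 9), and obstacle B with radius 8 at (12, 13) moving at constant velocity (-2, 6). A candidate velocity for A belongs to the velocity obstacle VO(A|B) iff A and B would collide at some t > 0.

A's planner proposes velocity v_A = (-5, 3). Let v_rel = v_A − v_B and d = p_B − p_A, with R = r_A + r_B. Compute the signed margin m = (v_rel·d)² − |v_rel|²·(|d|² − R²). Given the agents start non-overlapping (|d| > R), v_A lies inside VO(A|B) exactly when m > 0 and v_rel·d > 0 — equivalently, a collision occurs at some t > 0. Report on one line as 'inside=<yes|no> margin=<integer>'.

d = (13, 4),  |d|² = 185;  R = 2+8 = 10,  c = 185−10² = 85
v_rel = (-3, -3),  |v_rel|² = 18;  v_rel·d = (-3)·(13) + (-3)·(4) = -51
18·t² + 102·t + 85 = 0  ⇒  m = (-51)² − 18·85 = 1071
m = 1071 > 0,  v_rel·d = -51 < 0  ⇒  outside

inside=no margin=1071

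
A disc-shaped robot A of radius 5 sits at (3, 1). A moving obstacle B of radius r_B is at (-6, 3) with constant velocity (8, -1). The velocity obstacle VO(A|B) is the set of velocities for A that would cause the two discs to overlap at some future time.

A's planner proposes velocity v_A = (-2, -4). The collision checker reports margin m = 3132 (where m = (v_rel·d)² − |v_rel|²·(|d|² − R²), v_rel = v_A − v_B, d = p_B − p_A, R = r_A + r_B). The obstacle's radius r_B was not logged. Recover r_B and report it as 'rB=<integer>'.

m = 3132
d = (-9, 2);  v_rel = (-10, -3),  |v_rel|² = 109
v_rel×d = (-10)·(2) − (-3)·(-9) = -47
since m = R²·109 − (-47)²:  R² = (2209 + 3132) / 109 = 49
R = √49 = 7  ⇒  r_B = 7 − 5 = 2

rB=2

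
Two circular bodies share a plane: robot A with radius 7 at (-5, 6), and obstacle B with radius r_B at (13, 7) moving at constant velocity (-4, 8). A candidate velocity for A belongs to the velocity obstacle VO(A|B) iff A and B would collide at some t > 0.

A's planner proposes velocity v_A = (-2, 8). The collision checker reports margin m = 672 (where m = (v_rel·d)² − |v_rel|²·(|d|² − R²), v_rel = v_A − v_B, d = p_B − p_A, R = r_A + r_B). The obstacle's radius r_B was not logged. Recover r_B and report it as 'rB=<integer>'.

m = 672
d = (18, 1);  v_rel = (2, 0),  |v_rel|² = 4
v_rel×d = (2)·(1) − (0)·(18) = 2
since m = R²·4 − 2²:  R² = (4 + 672) / 4 = 169
R = √169 = 13  ⇒  r_B = 13 − 7 = 6

rB=6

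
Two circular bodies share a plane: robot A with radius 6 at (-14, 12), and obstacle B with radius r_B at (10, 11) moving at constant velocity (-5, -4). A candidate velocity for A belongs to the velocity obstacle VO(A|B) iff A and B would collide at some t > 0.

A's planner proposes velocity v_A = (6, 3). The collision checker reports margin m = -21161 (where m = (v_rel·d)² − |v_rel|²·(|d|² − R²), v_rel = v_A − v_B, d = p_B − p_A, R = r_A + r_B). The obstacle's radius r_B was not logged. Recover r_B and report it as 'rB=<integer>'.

m = -21161
d = (24, -1);  v_rel = (11, 7),  |v_rel|² = 170
v_rel×d = (11)·(-1) − (7)·(24) = -179
since m = R²·170 − (-179)²:  R² = (32041 + -21161) / 170 = 64
R = √64 = 8  ⇒  r_B = 8 − 6 = 2

rB=2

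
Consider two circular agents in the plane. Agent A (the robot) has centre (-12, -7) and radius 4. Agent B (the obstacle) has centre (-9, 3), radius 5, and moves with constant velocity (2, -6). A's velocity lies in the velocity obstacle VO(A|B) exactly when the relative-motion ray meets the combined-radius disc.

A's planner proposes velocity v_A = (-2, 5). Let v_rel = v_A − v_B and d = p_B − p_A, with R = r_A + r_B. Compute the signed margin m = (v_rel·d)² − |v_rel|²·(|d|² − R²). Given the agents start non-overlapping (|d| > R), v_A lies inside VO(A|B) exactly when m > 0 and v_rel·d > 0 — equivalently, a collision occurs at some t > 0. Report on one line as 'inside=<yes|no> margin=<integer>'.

d = (3, 10),  |d|² = 109;  R = 4+5 = 9,  c = 109−9² = 28
v_rel = (-4, 11),  |v_rel|² = 137;  v_rel·d = (-4)·(3) + (11)·(10) = 98
137·t² − 196·t + 28 = 0  ⇒  m = 98² − 137·28 = 5768
m = 5768 > 0,  v_rel·d = 98 > 0  ⇒  inside

inside=yes margin=5768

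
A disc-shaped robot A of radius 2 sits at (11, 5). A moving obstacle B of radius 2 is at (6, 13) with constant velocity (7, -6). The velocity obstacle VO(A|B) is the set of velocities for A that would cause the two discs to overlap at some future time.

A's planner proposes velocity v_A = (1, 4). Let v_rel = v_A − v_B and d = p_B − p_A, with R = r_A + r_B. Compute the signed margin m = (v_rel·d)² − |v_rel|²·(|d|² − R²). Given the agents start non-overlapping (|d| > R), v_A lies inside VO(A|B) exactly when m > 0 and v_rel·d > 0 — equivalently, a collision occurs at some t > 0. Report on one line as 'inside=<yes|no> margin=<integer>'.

d = (-5, 8),  |d|² = 89;  R = 2+2 = 4,  c = 89−4² = 73
v_rel = (-6, 10),  |v_rel|² = 136;  v_rel·d = (-6)·(-5) + (10)·(8) = 110
136·t² − 220·t + 73 = 0  ⇒  m = 110² − 136·73 = 2172
m = 2172 > 0,  v_rel·d = 110 > 0  ⇒  inside

inside=yes margin=2172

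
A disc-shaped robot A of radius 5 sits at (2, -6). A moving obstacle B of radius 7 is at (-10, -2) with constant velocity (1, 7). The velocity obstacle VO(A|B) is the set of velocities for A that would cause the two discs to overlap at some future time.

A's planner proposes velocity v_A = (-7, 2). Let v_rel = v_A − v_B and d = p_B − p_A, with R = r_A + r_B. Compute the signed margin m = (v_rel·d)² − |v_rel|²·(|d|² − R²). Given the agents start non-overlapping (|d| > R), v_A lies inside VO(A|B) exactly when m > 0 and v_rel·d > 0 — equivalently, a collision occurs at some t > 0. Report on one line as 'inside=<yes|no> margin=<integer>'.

d = (-12, 4),  |d|² = 160;  R = 5+7 = 12,  c = 160−12² = 16
v_rel = (-8, -5),  |v_rel|² = 89;  v_rel·d = (-8)·(-12) + (-5)·(4) = 76
89·t² − 152·t + 16 = 0  ⇒  m = 76² − 89·16 = 4352
m = 4352 > 0,  v_rel·d = 76 > 0  ⇒  inside

inside=yes margin=4352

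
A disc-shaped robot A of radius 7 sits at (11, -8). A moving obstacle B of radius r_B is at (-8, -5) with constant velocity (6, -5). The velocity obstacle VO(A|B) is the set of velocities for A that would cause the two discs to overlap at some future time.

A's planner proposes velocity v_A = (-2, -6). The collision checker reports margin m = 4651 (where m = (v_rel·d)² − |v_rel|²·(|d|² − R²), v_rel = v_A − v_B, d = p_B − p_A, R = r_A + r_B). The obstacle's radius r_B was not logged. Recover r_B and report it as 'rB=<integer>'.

m = 4651
d = (-19, 3);  v_rel = (-8, -1),  |v_rel|² = 65
v_rel×d = (-8)·(3) − (-1)·(-19) = -43
since m = R²·65 − (-43)²:  R² = (1849 + 4651) / 65 = 100
R = √100 = 10  ⇒  r_B = 10 − 7 = 3

rB=3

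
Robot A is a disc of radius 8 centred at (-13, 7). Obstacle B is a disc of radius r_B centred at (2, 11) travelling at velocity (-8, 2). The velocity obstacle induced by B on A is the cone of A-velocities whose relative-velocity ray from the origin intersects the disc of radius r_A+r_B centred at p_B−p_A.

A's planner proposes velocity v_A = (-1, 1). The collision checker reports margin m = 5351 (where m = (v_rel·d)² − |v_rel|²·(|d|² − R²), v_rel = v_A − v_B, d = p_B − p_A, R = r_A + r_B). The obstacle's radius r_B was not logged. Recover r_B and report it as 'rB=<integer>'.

m = 5351
d = (15, 4);  v_rel = (7, -1),  |v_rel|² = 50
v_rel×d = (7)·(4) − (-1)·(15) = 43
since m = R²·50 − 43²:  R² = (1849 + 5351) / 50 = 144
R = √144 = 12  ⇒  r_B = 12 − 8 = 4

rB=4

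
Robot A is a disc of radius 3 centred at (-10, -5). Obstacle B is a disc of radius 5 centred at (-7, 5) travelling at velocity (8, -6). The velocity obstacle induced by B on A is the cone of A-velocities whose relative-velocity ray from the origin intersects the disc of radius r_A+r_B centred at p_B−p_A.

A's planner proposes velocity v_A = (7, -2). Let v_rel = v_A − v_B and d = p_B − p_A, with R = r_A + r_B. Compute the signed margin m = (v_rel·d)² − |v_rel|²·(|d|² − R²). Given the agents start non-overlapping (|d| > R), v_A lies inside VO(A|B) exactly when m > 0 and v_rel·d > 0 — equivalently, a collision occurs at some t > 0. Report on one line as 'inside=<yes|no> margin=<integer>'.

d = (3, 10),  |d|² = 109;  R = 3+5 = 8,  c = 109−8² = 45
v_rel = (-1, 4),  |v_rel|² = 17;  v_rel·d = (-1)·(3) + (4)·(10) = 37
17·t² − 74·t + 45 = 0  ⇒  m = 37² − 17·45 = 604
m = 604 > 0,  v_rel·d = 37 > 0  ⇒  inside

inside=yes margin=604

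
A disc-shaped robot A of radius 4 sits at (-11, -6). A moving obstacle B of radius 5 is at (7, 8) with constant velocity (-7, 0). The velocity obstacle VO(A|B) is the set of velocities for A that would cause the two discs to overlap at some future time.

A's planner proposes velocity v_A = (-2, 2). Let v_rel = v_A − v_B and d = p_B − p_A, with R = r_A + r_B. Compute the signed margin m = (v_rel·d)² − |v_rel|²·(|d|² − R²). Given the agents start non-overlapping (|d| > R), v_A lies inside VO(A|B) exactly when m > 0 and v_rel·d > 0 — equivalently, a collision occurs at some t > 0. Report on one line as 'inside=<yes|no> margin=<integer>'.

d = (18, 14),  |d|² = 520;  R = 4+5 = 9,  c = 520−9² = 439
v_rel = (5, 2),  |v_rel|² = 29;  v_rel·d = (5)·(18) + (2)·(14) = 118
29·t² − 236·t + 439 = 0  ⇒  m = 118² − 29·439 = 1193
m = 1193 > 0,  v_rel·d = 118 > 0  ⇒  inside

inside=yes margin=1193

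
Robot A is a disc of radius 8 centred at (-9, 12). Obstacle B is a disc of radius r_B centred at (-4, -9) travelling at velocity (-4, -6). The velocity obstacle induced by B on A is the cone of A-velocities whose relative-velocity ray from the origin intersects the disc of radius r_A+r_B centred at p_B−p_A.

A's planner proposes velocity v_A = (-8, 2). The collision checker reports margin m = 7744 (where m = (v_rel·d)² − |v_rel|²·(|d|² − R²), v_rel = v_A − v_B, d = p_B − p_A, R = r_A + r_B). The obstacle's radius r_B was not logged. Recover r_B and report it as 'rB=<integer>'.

m = 7744
d = (5, -21);  v_rel = (-4, 8),  |v_rel|² = 80
v_rel×d = (-4)·(-21) − (8)·(5) = 44
since m = R²·80 − 44²:  R² = (1936 + 7744) / 80 = 121
R = √121 = 11  ⇒  r_B = 11 − 8 = 3

rB=3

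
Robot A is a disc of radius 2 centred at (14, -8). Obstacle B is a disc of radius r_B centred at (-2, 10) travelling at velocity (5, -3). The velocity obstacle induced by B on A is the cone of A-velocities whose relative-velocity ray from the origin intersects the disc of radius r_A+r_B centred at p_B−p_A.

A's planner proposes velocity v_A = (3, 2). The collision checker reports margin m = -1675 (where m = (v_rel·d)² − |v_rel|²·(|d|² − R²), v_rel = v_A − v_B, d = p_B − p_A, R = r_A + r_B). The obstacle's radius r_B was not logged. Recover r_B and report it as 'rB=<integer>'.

m = -1675
d = (-16, 18);  v_rel = (-2, 5),  |v_rel|² = 29
v_rel×d = (-2)·(18) − (5)·(-16) = 44
since m = R²·29 − 44²:  R² = (1936 + -1675) / 29 = 9
R = √9 = 3  ⇒  r_B = 3 − 2 = 1

rB=1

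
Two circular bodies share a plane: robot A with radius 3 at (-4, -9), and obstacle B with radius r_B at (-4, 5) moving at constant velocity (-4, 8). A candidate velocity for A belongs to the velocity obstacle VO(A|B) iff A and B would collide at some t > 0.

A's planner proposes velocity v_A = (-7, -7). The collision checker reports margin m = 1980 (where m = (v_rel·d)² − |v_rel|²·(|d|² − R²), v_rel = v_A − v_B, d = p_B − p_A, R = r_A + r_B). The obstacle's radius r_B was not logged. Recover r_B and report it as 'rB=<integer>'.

m = 1980
d = (0, 14);  v_rel = (-3, -15),  |v_rel|² = 234
v_rel×d = (-3)·(14) − (-15)·(0) = -42
since m = R²·234 − (-42)²:  R² = (1764 + 1980) / 234 = 16
R = √16 = 4  ⇒  r_B = 4 − 3 = 1

rB=1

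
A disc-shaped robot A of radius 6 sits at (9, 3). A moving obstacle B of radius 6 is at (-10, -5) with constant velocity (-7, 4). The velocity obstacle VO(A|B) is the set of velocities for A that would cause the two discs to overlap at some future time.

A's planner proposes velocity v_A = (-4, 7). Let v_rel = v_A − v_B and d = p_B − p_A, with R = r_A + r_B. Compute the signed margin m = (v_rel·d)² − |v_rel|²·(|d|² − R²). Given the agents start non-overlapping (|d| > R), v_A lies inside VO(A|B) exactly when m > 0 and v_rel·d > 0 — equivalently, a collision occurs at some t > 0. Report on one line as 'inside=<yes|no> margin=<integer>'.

d = (-19, -8),  |d|² = 425;  R = 6+6 = 12,  c = 425−12² = 281
v_rel = (3, 3),  |v_rel|² = 18;  v_rel·d = (3)·(-19) + (3)·(-8) = -81
18·t² + 162·t + 281 = 0  ⇒  m = (-81)² − 18·281 = 1503
m = 1503 > 0,  v_rel·d = -81 < 0  ⇒  outside

inside=no margin=1503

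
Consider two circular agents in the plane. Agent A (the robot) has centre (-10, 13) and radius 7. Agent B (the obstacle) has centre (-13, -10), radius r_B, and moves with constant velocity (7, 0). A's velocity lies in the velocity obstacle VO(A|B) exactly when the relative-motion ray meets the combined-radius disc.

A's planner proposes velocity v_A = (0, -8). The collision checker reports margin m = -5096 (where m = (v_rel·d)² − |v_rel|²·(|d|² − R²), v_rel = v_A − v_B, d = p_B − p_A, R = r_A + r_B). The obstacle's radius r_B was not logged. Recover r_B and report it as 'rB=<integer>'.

m = -5096
d = (-3, -23);  v_rel = (-7, -8),  |v_rel|² = 113
v_rel×d = (-7)·(-23) − (-8)·(-3) = 137
since m = R²·113 − 137²:  R² = (18769 + -5096) / 113 = 121
R = √121 = 11  ⇒  r_B = 11 − 7 = 4

rB=4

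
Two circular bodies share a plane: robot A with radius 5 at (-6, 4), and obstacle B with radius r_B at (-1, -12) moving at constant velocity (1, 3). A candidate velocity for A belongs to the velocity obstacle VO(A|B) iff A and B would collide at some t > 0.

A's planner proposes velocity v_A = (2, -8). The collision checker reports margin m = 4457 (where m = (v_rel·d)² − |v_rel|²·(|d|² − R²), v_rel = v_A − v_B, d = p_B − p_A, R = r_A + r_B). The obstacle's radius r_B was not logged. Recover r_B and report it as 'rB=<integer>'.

m = 4457
d = (5, -16);  v_rel = (1, -11),  |v_rel|² = 122
v_rel×d = (1)·(-16) − (-11)·(5) = 39
since m = R²·122 − 39²:  R² = (1521 + 4457) / 122 = 49
R = √49 = 7  ⇒  r_B = 7 − 5 = 2

rB=2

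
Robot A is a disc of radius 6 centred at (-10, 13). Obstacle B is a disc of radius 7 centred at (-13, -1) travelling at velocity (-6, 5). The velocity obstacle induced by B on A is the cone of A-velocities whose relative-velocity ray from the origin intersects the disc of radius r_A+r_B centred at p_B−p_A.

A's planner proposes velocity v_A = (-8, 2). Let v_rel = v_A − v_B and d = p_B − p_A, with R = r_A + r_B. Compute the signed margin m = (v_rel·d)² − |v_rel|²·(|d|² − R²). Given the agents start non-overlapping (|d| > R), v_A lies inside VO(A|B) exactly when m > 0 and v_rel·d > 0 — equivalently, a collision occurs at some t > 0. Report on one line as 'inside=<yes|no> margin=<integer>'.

d = (-3, -14),  |d|² = 205;  R = 6+7 = 13,  c = 205−13² = 36
v_rel = (-2, -3),  |v_rel|² = 13;  v_rel·d = (-2)·(-3) + (-3)·(-14) = 48
13·t² − 96·t + 36 = 0  ⇒  m = 48² − 13·36 = 1836
m = 1836 > 0,  v_rel·d = 48 > 0  ⇒  inside

inside=yes margin=1836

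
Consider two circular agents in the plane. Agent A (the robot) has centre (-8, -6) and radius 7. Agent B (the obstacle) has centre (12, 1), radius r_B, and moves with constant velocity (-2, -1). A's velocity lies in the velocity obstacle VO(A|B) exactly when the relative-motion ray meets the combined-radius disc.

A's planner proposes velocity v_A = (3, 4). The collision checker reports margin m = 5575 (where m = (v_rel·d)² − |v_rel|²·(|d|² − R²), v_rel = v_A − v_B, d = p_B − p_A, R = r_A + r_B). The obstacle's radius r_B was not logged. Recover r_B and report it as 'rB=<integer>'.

m = 5575
d = (20, 7);  v_rel = (5, 5),  |v_rel|² = 50
v_rel×d = (5)·(7) − (5)·(20) = -65
since m = R²·50 − (-65)²:  R² = (4225 + 5575) / 50 = 196
R = √196 = 14  ⇒  r_B = 14 − 7 = 7

rB=7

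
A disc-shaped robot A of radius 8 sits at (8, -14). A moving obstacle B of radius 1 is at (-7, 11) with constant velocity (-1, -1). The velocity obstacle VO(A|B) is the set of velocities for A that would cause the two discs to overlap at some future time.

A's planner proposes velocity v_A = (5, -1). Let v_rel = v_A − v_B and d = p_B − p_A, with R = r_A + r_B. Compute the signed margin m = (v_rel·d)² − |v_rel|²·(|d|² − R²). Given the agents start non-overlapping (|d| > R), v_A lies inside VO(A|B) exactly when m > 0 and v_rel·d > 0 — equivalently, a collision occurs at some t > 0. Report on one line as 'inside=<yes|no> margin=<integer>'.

d = (-15, 25),  |d|² = 850;  R = 8+1 = 9,  c = 850−9² = 769
v_rel = (6, 0),  |v_rel|² = 36;  v_rel·d = (6)·(-15) + (0)·(25) = -90
36·t² + 180·t + 769 = 0  ⇒  m = (-90)² − 36·769 = -19584
m = -19584 < 0,  v_rel·d = -90 < 0  ⇒  outside

inside=no margin=-19584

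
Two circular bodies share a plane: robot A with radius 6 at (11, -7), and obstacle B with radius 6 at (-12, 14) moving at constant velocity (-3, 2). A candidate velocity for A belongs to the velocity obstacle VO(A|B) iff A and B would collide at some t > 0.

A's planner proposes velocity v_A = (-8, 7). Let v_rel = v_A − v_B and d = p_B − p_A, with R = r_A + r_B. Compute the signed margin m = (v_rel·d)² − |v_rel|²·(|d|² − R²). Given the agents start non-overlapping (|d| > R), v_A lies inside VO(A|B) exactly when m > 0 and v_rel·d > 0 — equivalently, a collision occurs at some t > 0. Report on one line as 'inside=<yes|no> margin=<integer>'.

d = (-23, 21),  |d|² = 970;  R = 6+6 = 12,  c = 970−12² = 826
v_rel = (-5, 5),  |v_rel|² = 50;  v_rel·d = (-5)·(-23) + (5)·(21) = 220
50·t² − 440·t + 826 = 0  ⇒  m = 220² − 50·826 = 7100
m = 7100 > 0,  v_rel·d = 220 > 0  ⇒  inside

inside=yes margin=7100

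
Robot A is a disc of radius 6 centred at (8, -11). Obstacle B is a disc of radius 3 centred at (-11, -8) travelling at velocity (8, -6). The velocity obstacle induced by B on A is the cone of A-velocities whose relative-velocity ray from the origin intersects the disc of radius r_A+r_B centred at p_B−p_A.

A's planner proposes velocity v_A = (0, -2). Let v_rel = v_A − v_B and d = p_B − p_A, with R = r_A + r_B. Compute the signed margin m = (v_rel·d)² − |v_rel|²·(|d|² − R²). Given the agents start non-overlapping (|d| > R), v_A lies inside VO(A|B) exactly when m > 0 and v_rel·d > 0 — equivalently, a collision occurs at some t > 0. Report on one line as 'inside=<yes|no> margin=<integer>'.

d = (-19, 3),  |d|² = 370;  R = 6+3 = 9,  c = 370−9² = 289
v_rel = (-8, 4),  |v_rel|² = 80;  v_rel·d = (-8)·(-19) + (4)·(3) = 164
80·t² − 328·t + 289 = 0  ⇒  m = 164² − 80·289 = 3776
m = 3776 > 0,  v_rel·d = 164 > 0  ⇒  inside

inside=yes margin=3776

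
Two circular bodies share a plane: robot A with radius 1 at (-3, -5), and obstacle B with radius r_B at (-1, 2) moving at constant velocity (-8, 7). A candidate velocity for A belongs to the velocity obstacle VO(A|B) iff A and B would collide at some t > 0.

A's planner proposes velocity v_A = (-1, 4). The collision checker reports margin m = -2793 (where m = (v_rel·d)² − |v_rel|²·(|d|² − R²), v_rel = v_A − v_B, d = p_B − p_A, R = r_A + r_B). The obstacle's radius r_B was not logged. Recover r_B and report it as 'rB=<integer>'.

m = -2793
d = (2, 7);  v_rel = (7, -3),  |v_rel|² = 58
v_rel×d = (7)·(7) − (-3)·(2) = 55
since m = R²·58 − 55²:  R² = (3025 + -2793) / 58 = 4
R = √4 = 2  ⇒  r_B = 2 − 1 = 1

rB=1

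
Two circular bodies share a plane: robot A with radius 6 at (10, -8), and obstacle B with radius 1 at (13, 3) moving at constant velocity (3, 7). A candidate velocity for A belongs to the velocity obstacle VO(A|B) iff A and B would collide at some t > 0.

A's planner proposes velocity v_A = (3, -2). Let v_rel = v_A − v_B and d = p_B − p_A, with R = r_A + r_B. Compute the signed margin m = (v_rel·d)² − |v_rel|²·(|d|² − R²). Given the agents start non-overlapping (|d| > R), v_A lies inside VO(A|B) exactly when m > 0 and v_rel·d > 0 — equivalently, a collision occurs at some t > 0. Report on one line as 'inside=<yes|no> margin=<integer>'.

d = (3, 11),  |d|² = 130;  R = 6+1 = 7,  c = 130−7² = 81
v_rel = (0, -9),  |v_rel|² = 81;  v_rel·d = (0)·(3) + (-9)·(11) = -99
81·t² + 198·t + 81 = 0  ⇒  m = (-99)² − 81·81 = 3240
m = 3240 > 0,  v_rel·d = -99 < 0  ⇒  outside

inside=no margin=3240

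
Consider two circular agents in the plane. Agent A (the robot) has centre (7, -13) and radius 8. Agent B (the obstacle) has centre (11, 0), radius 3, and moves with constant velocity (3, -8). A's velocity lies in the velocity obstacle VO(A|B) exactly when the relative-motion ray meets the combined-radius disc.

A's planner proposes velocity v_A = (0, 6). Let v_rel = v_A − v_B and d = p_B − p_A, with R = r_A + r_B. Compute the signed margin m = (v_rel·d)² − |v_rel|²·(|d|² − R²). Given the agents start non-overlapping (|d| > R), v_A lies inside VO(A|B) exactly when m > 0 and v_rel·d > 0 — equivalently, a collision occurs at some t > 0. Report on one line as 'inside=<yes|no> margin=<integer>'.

d = (4, 13),  |d|² = 185;  R = 8+3 = 11,  c = 185−11² = 64
v_rel = (-3, 14),  |v_rel|² = 205;  v_rel·d = (-3)·(4) + (14)·(13) = 170
205·t² − 340·t + 64 = 0  ⇒  m = 170² − 205·64 = 15780
m = 15780 > 0,  v_rel·d = 170 > 0  ⇒  inside

inside=yes margin=15780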